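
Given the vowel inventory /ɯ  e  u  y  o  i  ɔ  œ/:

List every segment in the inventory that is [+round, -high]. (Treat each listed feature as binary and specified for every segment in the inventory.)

o, ɔ, œ

Checking each segment against [+round], [-high]: /o/ (mid back rounded tense vowel), /ɔ/ (mid back rounded lax vowel), /œ/ (mid front rounded lax vowel) satisfy every feature; every other segment in the inventory fails at least one.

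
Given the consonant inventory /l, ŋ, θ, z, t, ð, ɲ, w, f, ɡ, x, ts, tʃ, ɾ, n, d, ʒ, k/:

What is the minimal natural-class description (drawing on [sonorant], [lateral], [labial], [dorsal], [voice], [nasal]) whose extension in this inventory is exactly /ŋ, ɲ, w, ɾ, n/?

Every target segment is [+sonorant], [-lateral]; each remaining inventory member fails at least one of these. Each conjunct is needed — [-lateral] alone would also admit /θ, z, t, ð, …/; [+sonorant] alone would also admit /l/ — and no other single listed feature has exactly this extension, so two is the minimum.

[+sonorant, -lateral]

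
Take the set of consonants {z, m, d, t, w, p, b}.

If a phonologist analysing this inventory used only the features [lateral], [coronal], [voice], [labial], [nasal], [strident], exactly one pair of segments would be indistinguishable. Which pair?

b, w

On the given features, /b/ and /w/ have an identical profile: [−lateral], [−coronal], [+voice], [+labial], [−nasal], [−strident]. No other two segments in the inventory coincide on all 6 features. (They do differ in [sonorant], [continuant], [round] and [dorsal], which are not among the given features.)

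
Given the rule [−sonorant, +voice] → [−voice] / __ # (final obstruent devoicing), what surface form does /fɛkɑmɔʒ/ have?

/ʒ/ satisfies [−sonorant, +voice] and sits in __ #. The [−voice] counterpart of the voiced postalveolar fricative is /ʃ/. Other segments in /fɛkɑmɔʒ/ either fail the structural description or are not in the environment, so the surface form is [fɛkɑmɔʃ].

[fɛkɑmɔʃ]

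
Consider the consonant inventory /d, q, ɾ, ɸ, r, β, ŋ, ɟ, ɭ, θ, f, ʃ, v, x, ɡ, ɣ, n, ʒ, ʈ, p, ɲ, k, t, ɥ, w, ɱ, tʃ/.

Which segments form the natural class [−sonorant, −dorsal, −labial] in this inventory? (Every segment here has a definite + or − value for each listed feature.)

d, θ, ʃ, ʒ, ʈ, t, tʃ

The [−sonorant] segments are /d, q, ɸ, β, ɟ, θ, f, ʃ, v, x, ɡ, ɣ, ʒ, ʈ, p, k, t, tʃ/.
Intersecting with [−dorsal] gives /d, ɸ, β, θ, f, ʃ, v, ʒ, ʈ, p, t, tʃ/.
Intersecting with [−labial] leaves /d, θ, ʃ, ʒ, ʈ, t, tʃ/.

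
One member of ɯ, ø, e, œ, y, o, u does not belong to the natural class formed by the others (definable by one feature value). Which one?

[tense] groups all but one: /e, o, y, ø, u, ɯ/ share [+tense] while /œ/ (mid front rounded lax vowel) alone is [−tense]. Removing any other segment would not leave a single-feature class that excludes it.

œ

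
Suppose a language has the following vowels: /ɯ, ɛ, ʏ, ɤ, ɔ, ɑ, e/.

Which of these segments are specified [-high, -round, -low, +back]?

Eliminate segments failing any feature: /ɯ, ʏ/ are [+high]; /ɛ, e/ are [-back]; /ɔ/ is [+round]; /ɑ/ is [+low]. The remaining /ɤ/ satisfy [-high], [-round], [-low], [+back].

ɤ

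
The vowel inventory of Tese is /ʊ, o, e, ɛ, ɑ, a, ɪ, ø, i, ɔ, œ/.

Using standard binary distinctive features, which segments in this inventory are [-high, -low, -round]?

Eliminate segments failing any feature: /ʊ, ɪ, i/ are [+high]; /o, ø, ɔ, œ/ are [+round]; /ɑ, a/ are [+low]. The remaining /e, ɛ/ satisfy [-high], [-low], [-round].

e, ɛ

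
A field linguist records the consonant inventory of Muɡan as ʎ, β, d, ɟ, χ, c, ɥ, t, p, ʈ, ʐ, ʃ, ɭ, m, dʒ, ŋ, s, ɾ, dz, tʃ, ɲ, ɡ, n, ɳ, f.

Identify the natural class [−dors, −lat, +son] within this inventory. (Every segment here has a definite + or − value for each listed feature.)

Eliminate segments failing any feature: /ʎ, ɟ, χ, c, ɥ, ŋ, ɲ, ɡ/ are [+dorsal]; /β, d, t, p, ʈ, ʐ, ʃ, dʒ, s, dz, tʃ, f/ are [−sonorant]; /ɭ/ is [+lateral]. The remaining /m, ɾ, n, ɳ/ satisfy [−dorsal], [−lateral], [+sonorant].

m, ɾ, n, ɳ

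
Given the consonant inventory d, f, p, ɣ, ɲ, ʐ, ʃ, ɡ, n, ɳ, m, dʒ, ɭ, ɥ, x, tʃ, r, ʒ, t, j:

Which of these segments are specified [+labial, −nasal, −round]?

Eliminate segments failing any feature: /d, ɣ, ɲ, ʐ, ʃ, ɡ, n, ɳ, dʒ, ɭ, x, tʃ, r, ʒ, t, j/ are [−labial]; /m/ is [+nasal]; /ɥ/ is [+round]. The remaining /f, p/ satisfy [+labial], [−nasal], [−round].

f, p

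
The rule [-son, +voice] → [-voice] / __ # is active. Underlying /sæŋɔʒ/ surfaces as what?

The only segment in the rule's environment that also matches [-son, +voice] is /ʒ/. Applying [-voice] turns the voiced postalveolar fricative into /ʃ/ (voiceless postalveolar fricative), giving [sæŋɔʃ].

[sæŋɔʃ]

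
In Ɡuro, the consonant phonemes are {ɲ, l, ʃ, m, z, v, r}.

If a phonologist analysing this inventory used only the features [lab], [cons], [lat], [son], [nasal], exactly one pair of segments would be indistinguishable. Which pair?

ʃ, z

Both /ʃ/ and /z/ are [−labial], [+consonantal], [−lateral], [−sonorant], [−nasal]. Since the list omits [voice], [anterior] and [distributed] — which do distinguish the voiceless postalveolar fricative from the voiced alveolar fricative — this pair collapses; all other pairs remain distinct.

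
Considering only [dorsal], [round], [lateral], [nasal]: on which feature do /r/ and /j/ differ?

[dorsal]

The two segments share [−round], [−lateral], [−nasal]. The only feature from the list on which they differ: /r/ is [−dorsal] while /j/ is [+dorsal].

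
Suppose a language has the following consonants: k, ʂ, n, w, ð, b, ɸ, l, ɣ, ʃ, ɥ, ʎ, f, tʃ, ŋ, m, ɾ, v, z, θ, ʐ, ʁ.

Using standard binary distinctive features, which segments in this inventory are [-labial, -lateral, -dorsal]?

The [-labial] segments are /k, ʂ, n, ð, l, ɣ, ʃ, ʎ, tʃ, ŋ, ɾ, z, θ, ʐ, ʁ/.
Among these, [-lateral] gives /k, ʂ, n, ð, ɣ, ʃ, tʃ, ŋ, ɾ, z, θ, ʐ, ʁ/.
Within that set, [-dorsal] leaves /ʂ, n, ð, ʃ, tʃ, ɾ, z, θ, ʐ/.

ʂ, n, ð, ʃ, tʃ, ɾ, z, θ, ʐ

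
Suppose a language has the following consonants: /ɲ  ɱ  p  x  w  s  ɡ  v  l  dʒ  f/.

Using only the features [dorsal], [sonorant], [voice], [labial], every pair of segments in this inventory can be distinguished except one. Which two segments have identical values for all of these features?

Both /p/ and /f/ are [-dorsal], [-sonorant], [-voice], [+labial]. Since the list omits [continuant] — which does distinguish the voiceless bilabial stop from the voiceless labiodental fricative — this pair collapses; all other pairs remain distinct.

p, f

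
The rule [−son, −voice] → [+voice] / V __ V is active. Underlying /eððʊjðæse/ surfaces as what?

Only /s/ occurs between two vowels (/æ/ __ /e/) and matches the structural description. It is a voiceless alveolar fricative, so [−son, −voice] holds; changing it to [+voice] with all other features held fixed yields /z/ (voiced alveolar fricative). No other segment meets both the structural description and the environment, so the output is [eððʊjðæze].

[eððʊjðæze]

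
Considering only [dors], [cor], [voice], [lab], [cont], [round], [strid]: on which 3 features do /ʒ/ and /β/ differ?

The two segments share [−dorsal], [+voice], [+continuant], [−round]. The only features from the list on which they differ: /ʒ/ is [+strident] while /β/ is [−strident]; /ʒ/ is [−labial] while /β/ is [+labial]; /ʒ/ is [+coronal] while /β/ is [−coronal].

[strident], [labial], [coronal]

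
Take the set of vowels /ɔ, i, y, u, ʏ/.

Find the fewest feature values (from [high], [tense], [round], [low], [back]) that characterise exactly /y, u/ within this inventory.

Every target segment is [+round], [+tense]; each remaining inventory member fails at least one of these. Each conjunct is needed — [+tense] alone would also admit /i/; [+round] alone would also admit /ɔ, ʏ/ — and no other single listed feature has exactly this extension, so two is the minimum.

[+round, +tense]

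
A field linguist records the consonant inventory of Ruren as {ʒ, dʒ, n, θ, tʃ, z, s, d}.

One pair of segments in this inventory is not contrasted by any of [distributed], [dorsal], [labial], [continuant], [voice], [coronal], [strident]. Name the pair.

d, n

/d/ (voiced alveolar stop) and /n/ (alveolar nasal) are both [−distributed], [−dorsal], [−labial], [−continuant], [+voice], [+coronal], [−strident], so none of the listed features separates them. (They do differ in [sonorant] and [nasal], which are not among the given features.) Every other pair in the inventory differs on at least one listed feature.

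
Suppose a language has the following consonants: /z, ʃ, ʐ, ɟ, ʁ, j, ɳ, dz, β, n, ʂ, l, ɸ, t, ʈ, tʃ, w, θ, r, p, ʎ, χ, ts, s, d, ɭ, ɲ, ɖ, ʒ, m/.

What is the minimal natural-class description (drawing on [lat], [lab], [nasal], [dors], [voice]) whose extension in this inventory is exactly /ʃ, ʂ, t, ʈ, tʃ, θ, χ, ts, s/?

/ʃ, ʂ, t, ʈ, tʃ, θ, χ, ts, s/ are all [−voice], [−labial], and no other segment in the inventory matches both values. Dropping any one of them over-generates: [−labial] alone would also admit /z, ʐ, ɟ, ʁ, …/; [−voice] alone would also admit /ɸ, p/. No other single listed feature picks out exactly this set either, so fewer than two features will not do.

[−voice, −lab]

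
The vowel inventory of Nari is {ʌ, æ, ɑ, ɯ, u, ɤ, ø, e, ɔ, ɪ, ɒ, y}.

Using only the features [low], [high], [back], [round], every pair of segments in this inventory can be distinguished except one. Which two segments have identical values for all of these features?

Both /ʌ/ and /ɤ/ are [−low], [−high], [+back], [−round]. Since the list omits [tense] — which does distinguish the mid back unrounded lax vowel from the mid back unrounded tense vowel — this pair collapses; all other pairs remain distinct.

ʌ, ɤ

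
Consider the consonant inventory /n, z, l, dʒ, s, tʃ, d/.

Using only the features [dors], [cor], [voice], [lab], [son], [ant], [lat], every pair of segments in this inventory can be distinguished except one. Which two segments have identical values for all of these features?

z, d

On the given features, /z/ and /d/ have an identical profile: [−dorsal], [+coronal], [+voice], [−labial], [−sonorant], [+anterior], [−lateral]. No other two segments in the inventory coincide on all 7 features. (They do differ in [continuant] and [strident], which are not among the given features.)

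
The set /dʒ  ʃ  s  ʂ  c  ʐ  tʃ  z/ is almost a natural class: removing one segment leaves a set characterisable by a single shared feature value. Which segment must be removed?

The remaining segments after removing /c/ share [+strident]; /c/ (voiceless palatal stop) is [-strident]. For every other candidate removal, the leftover set fails to share any single feature value that the removed segment lacks.

c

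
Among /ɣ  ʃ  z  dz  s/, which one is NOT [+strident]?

/ɣ/ is the voiced velar fricative, which is [−strident]; the rest — /ʃ, s, z, dz/ — are [+strident].

ɣ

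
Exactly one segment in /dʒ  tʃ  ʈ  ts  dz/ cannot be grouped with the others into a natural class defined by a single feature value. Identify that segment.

The remaining segments after removing /ʈ/ share [+delayed release]; /ʈ/ (voiceless retroflex stop) is [−delayed release]. For every other candidate removal, the leftover set fails to share any single feature value that the removed segment lacks.

ʈ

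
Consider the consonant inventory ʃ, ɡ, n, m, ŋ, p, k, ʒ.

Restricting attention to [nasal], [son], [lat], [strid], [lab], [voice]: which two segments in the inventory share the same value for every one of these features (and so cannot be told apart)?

ŋ, n

/ŋ/ (velar nasal) and /n/ (alveolar nasal) are both [+nasal], [+sonorant], [-lateral], [-strident], [-labial], [+voice], so none of the listed features separates them. (They do differ in [coronal] and [dorsal], which are not among the given features.) Every other pair in the inventory differs on at least one listed feature.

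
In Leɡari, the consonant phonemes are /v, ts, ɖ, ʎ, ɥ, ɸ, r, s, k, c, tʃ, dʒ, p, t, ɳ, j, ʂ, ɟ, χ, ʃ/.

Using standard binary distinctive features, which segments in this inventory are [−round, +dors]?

Eliminate segments failing any feature: /v, ts, ɖ, ɸ, r, s, tʃ, dʒ, p, t, ɳ, ʂ, ʃ/ are [−dorsal]; /ɥ/ is [+round]. The remaining /ʎ, k, c, j, ɟ, χ/ satisfy [−round], [+dorsal].

ʎ, k, c, j, ɟ, χ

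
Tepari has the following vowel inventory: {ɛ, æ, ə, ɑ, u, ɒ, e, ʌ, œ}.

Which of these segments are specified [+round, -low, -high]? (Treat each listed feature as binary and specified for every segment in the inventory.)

œ

The [+round] segments are /u, ɒ, œ/.
Of those, [-low] gives /u, œ/.
Of those, [-high] leaves /œ/.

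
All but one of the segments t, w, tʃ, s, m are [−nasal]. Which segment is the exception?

/m/ is the bilabial nasal, which is [+nasal]; the rest — /w, s, t, tʃ/ — are [−nasal].

m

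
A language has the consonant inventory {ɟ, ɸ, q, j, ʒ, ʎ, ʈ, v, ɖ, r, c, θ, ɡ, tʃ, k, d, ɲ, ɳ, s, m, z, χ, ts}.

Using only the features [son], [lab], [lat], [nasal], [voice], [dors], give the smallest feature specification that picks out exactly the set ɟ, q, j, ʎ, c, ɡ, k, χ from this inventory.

/ɟ, q, j, ʎ, c, ɡ, k, χ/ are all [−nasal], [+dorsal], and no other segment in the inventory matches both values. Dropping any one of them over-generates: [+dorsal] alone would also admit /ɲ/; [−nasal] alone would also admit /ɸ, ʒ, ʈ, v, …/. No other single listed feature picks out exactly this set either, so fewer than two features will not do.

[−nasal, +dors]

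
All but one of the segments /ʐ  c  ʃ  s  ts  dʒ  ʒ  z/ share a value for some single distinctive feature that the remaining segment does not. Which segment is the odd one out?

The remaining segments after removing /c/ share [+strident]; /c/ (voiceless palatal stop) is [−strident]. For every other candidate removal, the leftover set fails to share any single feature value that the removed segment lacks.

c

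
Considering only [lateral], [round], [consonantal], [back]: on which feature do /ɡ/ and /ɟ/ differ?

[back]

/ɡ/ is the voiced velar stop and /ɟ/ is the voiced palatal stop. Both are [−lateral], [−round], [+consonantal]. /ɡ/ is [+back] while /ɟ/ is [−back], so the distinguishing feature is [back].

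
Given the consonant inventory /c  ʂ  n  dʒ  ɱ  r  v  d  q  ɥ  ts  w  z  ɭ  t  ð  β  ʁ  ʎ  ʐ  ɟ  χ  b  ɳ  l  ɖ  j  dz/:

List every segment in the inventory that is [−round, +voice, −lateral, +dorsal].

ʁ, ɟ, j

The [−round] segments are /c, ʂ, n, dʒ, ɱ, r, v, d, q, ts, z, ɭ, t, ð, β, ʁ, ʎ, ʐ, ɟ, χ, b, ɳ, l, ɖ, j, dz/.
Of those, [+voice] gives /n, dʒ, ɱ, r, v, d, z, ɭ, ð, β, ʁ, ʎ, ʐ, ɟ, b, ɳ, l, ɖ, j, dz/.
Intersecting with [−lateral] gives /n, dʒ, ɱ, r, v, d, z, ð, β, ʁ, ʐ, ɟ, b, ɳ, ɖ, j, dz/.
Then [+dorsal] leaves /ʁ, ɟ, j/.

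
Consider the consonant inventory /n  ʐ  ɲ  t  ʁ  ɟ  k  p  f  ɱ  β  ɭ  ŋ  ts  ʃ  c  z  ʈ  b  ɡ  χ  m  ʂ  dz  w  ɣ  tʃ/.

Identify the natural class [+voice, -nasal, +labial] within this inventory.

β, b, w

Checking each segment against [+voice], [-nasal], [+labial]: /β/ (voiced bilabial fricative), /b/ (voiced bilabial stop), /w/ (labial-velar glide) satisfy every feature; every other segment in the inventory fails at least one.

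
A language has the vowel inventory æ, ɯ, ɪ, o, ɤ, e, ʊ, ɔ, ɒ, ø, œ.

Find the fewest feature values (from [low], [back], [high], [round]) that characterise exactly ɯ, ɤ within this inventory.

[+back, −round]

The class [+back], [−round] has exactly /ɯ, ɤ/ as its extension in this inventory. No smaller conjunction from the listed features achieves this: [−round] alone would also admit /æ, ɪ, e/; [+back] alone would also admit /o, ʊ, ɔ, ɒ/; and checking the remaining single features turns up none with this extension.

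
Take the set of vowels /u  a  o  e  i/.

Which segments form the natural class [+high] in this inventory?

The feature [high] marks segments produced with the tongue body raised. In this inventory /u, i/ have that property, so they are [+high]; /a, o, e/ are [−high].

u, i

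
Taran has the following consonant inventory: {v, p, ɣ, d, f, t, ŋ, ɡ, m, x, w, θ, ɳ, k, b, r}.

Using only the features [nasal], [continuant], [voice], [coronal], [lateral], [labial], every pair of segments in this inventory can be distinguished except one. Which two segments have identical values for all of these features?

v, w

On the given features, /v/ and /w/ have an identical profile: [-nasal], [+continuant], [+voice], [-coronal], [-lateral], [+labial]. No other two segments in the inventory coincide on all 6 features. (They do differ in [sonorant], [round] and [dorsal], which are not among the given features.)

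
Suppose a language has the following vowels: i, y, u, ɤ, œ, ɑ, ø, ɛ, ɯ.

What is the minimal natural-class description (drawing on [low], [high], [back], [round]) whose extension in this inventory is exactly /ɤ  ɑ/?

Every target segment is [−high], [+back]; each remaining inventory member fails at least one of these. Each conjunct is needed — [+back] alone would also admit /u, ɯ/; [−high] alone would also admit /œ, ø, ɛ/ — and no other single listed feature has exactly this extension, so two is the minimum.

[−high, +back]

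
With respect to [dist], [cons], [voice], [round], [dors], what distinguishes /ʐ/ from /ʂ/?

[voice]

/ʐ/ is the voiced retroflex fricative and /ʂ/ is the voiceless retroflex fricative. Both are [-distributed], [+consonantal], [-round], [-dorsal]. /ʐ/ is [+voice] while /ʂ/ is [-voice], so the distinguishing feature is [voice].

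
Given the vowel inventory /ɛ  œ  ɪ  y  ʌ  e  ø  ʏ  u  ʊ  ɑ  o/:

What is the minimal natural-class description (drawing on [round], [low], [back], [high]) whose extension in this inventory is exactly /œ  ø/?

[-high, -back, +round]

/œ, ø/ are all [-high], [-back], [+round], and no other segment in the inventory matches all three values. Dropping any one of them over-generates: [-back, +round] alone would also admit /y, ʏ/; [-high, +round] alone would also admit /o/; [-high, -back] alone would also admit /ɛ, e/. No other combination of two listed features picks out exactly this set either, so fewer than three features will not do.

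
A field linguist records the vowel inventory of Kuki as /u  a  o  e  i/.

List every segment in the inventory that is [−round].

a, e, i

The [−round] segments here are /a, e, i/; the remaining /u, o/ are [+round].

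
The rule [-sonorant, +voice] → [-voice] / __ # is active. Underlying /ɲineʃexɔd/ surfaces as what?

[ɲineʃexɔt]

The only segment in the rule's environment that also matches [-sonorant, +voice] is /d/. Applying [-voice] turns the voiced alveolar stop into /t/ (voiceless alveolar stop), giving [ɲineʃexɔt].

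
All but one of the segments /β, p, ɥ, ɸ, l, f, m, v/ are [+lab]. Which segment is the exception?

Every segment except /l/ is [+labial]. /l/ (alveolar lateral approximant) is [-labial], so it is the exception.

l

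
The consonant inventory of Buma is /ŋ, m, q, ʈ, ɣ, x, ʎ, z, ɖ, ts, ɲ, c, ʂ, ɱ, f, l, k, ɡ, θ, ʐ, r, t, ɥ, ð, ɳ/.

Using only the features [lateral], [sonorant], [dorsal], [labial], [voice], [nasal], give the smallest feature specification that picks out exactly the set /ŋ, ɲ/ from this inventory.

Every target segment is [+nasal], [+dorsal]; each remaining inventory member fails at least one of these. Each conjunct is needed — [+dorsal] alone would also admit /q, ɣ, x, ʎ, …/; [+nasal] alone would also admit /m, ɱ, ɳ/ — and no other single listed feature has exactly this extension, so two is the minimum.

[+nasal, +dorsal]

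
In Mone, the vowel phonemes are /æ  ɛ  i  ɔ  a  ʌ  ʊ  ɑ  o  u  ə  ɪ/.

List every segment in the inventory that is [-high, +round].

Checking each segment against [-high], [+round]: /ɔ/ (mid back rounded lax vowel), /o/ (mid back rounded tense vowel) satisfy every feature; every other segment in the inventory fails at least one.

ɔ, o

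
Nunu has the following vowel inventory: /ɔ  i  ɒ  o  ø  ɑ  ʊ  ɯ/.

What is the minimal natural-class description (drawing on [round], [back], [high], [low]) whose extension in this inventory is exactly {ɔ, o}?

[-high, -low, +back]

The class [-high], [-low], [+back] has exactly /ɔ, o/ as its extension in this inventory. No smaller conjunction from the listed features achieves this: [-low, +back] alone would also admit /ʊ, ɯ/; [-high, +back] alone would also admit /ɒ, ɑ/; [-high, -low] alone would also admit /ø/; and checking the remaining two-feature bundles turns up none with this extension.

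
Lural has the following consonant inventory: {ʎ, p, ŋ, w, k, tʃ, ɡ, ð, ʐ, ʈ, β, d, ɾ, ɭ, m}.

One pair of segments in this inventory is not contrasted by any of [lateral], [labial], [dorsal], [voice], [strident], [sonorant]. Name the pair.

Both /d/ and /ð/ are [−lateral], [−labial], [−dorsal], [+voice], [−strident], [−sonorant]. Since the list omits [continuant] and [distributed] — which do distinguish the voiced alveolar stop from the voiced dental fricative — this pair collapses; all other pairs remain distinct.

d, ð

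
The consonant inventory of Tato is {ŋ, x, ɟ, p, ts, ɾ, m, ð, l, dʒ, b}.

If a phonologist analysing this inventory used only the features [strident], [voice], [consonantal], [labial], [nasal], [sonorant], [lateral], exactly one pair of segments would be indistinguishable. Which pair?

/ɟ/ (voiced palatal stop) and /ð/ (voiced dental fricative) are both [−strident], [+voice], [+consonantal], [−labial], [−nasal], [−sonorant], [−lateral], so none of the listed features separates them. (They do differ in [continuant] and [dorsal], which are not among the given features.) Every other pair in the inventory differs on at least one listed feature.

ɟ, ð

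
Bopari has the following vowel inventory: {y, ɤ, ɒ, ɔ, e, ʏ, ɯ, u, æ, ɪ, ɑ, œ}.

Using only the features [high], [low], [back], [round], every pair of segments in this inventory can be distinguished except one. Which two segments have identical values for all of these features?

On the given features, /ʏ/ and /y/ have an identical profile: [+high], [-low], [-back], [+round]. No other two segments in the inventory coincide on all 4 features. (They do differ in [tense], which is not among the given features.)

ʏ, y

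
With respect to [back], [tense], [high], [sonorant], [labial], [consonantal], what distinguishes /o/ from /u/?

[high]

/o/ (mid back rounded tense vowel) and /u/ (high back rounded tense vowel) agree on [+back], [+tense], [+sonorant], [+labial], [−consonantal]. They differ on [high] (/o/ [−], /u/ [+]).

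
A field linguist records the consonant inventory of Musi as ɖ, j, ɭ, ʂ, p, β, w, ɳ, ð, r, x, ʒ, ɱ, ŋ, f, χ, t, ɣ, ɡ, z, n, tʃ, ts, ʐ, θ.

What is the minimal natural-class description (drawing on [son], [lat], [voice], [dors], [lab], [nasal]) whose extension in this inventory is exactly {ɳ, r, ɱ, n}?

The class [+sonorant], [−lateral], [−dorsal] has exactly /ɳ, r, ɱ, n/ as its extension in this inventory. No smaller conjunction from the listed features achieves this: [−lateral, −dorsal] alone would also admit /ɖ, ʂ, p, β, …/; [+sonorant, −dorsal] alone would also admit /ɭ/; [+sonorant, −lateral] alone would also admit /j, w, ŋ/; and checking the remaining two-feature bundles turns up none with this extension.

[+son, −lat, −dors]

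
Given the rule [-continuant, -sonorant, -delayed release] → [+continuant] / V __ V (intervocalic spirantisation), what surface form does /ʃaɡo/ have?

/ɡ/ satisfies [-continuant, -sonorant, -delayed release] and sits in V __ V. The [+continuant] counterpart of the voiced velar stop is /ɣ/. Other segments in /ʃaɡo/ either fail the structural description or are not in the environment, so the surface form is [ʃaɣo].

[ʃaɣo]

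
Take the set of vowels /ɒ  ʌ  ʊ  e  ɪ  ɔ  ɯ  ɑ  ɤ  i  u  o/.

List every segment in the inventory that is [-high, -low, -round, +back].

ʌ, ɤ

Checking each segment against [-high], [-low], [-round], [+back]: /ʌ/ (mid back unrounded lax vowel), /ɤ/ (mid back unrounded tense vowel) satisfy every feature; every other segment in the inventory fails at least one.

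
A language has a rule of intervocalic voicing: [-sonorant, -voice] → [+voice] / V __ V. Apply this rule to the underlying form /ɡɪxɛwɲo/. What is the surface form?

Only /x/ occurs between two vowels (/ɪ/ __ /ɛ/) and matches the structural description. It is a voiceless velar fricative, so [-sonorant, -voice] holds; changing it to [+voice] with all other features held fixed yields /ɣ/ (voiced velar fricative). No other segment meets both the structural description and the environment, so the output is [ɡɪɣɛwɲo].

[ɡɪɣɛwɲo]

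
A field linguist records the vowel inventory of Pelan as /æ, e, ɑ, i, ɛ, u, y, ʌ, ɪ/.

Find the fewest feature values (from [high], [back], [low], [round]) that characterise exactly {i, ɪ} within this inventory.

[+high, -round]

/i, ɪ/ are all [+high], [-round], and no other segment in the inventory matches both values. Dropping any one of them over-generates: [-round] alone would also admit /æ, e, ɑ, ɛ, …/; [+high] alone would also admit /u, y/. No other single listed feature picks out exactly this set either, so fewer than two features will not do.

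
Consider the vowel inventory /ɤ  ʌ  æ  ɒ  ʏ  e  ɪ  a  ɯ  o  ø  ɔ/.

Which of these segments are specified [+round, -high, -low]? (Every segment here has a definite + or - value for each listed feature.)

o, ø, ɔ

Checking each segment against [+round], [-high], [-low]: /o/ (mid back rounded tense vowel), /ø/ (mid front rounded tense vowel), /ɔ/ (mid back rounded lax vowel) satisfy every feature; every other segment in the inventory fails at least one.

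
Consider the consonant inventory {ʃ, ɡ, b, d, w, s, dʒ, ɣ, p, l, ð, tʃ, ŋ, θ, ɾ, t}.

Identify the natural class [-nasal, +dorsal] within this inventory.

Checking each segment against [-nasal], [+dorsal]: /ɡ/ (voiced velar stop), /w/ (labial-velar glide), /ɣ/ (voiced velar fricative) satisfy every feature; every other segment in the inventory fails at least one.

ɡ, w, ɣ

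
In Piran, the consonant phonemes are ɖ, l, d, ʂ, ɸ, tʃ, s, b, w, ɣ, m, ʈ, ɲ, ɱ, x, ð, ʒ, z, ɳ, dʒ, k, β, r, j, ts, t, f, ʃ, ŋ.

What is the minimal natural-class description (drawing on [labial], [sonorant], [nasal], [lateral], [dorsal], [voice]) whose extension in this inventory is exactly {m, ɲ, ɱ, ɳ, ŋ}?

[+nasal]

/m, ɲ, ɱ, ɳ, ŋ/ are exactly the [+nasal] segments in the inventory, so a single feature suffices.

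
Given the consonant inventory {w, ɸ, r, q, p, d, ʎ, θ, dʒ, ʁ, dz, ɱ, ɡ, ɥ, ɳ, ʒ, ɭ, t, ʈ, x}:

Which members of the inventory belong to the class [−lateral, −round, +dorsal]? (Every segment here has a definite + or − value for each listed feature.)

First, the [−lateral] segments are /w, ɸ, r, q, p, d, θ, dʒ, ʁ, dz, ɱ, ɡ, ɥ, ɳ, ʒ, t, ʈ, x/.
Among these, [−round] gives /ɸ, r, q, p, d, θ, dʒ, ʁ, dz, ɱ, ɡ, ɳ, ʒ, t, ʈ, x/.
Among these, [+dorsal] leaves /q, ʁ, ɡ, x/.

q, ʁ, ɡ, x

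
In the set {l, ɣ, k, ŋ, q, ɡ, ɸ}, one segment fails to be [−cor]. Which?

/ŋ, ɣ, k, q, ɸ, ɡ/ are all [−coronal]; /l/ (alveolar lateral approximant) is [+coronal].

l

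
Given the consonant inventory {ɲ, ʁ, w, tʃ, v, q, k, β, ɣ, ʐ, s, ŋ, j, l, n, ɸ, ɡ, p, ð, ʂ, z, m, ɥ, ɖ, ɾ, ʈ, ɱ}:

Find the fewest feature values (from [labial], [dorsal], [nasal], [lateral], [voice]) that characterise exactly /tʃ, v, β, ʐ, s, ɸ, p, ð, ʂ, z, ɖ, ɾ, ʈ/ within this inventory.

/tʃ, v, β, ʐ, s, ɸ, p, ð, ʂ, z, ɖ, ɾ, ʈ/ are all [-nasal], [-lateral], [-dorsal], and no other segment in the inventory matches all three values. Dropping any one of them over-generates: [-lateral, -dorsal] alone would also admit /n, m, ɱ/; [-nasal, -dorsal] alone would also admit /l/; [-nasal, -lateral] alone would also admit /ʁ, w, q, k, …/. No other combination of two listed features picks out exactly this set either, so fewer than three features will not do.

[-nasal, -lateral, -dorsal]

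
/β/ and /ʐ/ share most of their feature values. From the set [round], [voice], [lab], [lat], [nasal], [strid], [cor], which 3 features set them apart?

The two segments share [-round], [+voice], [-lateral], [-nasal]. The only features from the list on which they differ: /β/ is [-strident] while /ʐ/ is [+strident]; /β/ is [+labial] while /ʐ/ is [-labial]; /β/ is [-coronal] while /ʐ/ is [+coronal].

[strident], [labial], [coronal]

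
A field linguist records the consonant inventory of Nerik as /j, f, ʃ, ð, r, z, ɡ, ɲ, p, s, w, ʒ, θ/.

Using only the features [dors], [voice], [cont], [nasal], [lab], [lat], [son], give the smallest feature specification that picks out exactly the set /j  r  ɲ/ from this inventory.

/j, r, ɲ/ are all [+sonorant], [-labial], and no other segment in the inventory matches both values. Dropping any one of them over-generates: [-labial] alone would also admit /ʃ, ð, z, ɡ, …/; [+sonorant] alone would also admit /w/. No other single listed feature picks out exactly this set either, so fewer than two features will not do.

[+son, -lab]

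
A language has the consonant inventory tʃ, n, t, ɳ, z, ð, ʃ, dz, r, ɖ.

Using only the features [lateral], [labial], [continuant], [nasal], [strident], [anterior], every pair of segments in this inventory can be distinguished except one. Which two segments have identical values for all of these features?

ð, r

/ð/ (voiced dental fricative) and /r/ (alveolar trill) are both [-lateral], [-labial], [+continuant], [-nasal], [-strident], [+anterior], so none of the listed features separates them. (They do differ in [sonorant], which is not among the given features.) Every other pair in the inventory differs on at least one listed feature.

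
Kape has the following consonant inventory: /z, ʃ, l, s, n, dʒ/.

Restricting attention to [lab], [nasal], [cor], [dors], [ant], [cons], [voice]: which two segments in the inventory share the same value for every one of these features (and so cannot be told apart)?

/l/ (alveolar lateral approximant) and /z/ (voiced alveolar fricative) are both [-labial], [-nasal], [+coronal], [-dorsal], [+anterior], [+consonantal], [+voice], so none of the listed features separates them. (They do differ in [sonorant], [lateral] and [strident], which are not among the given features.) Every other pair in the inventory differs on at least one listed feature.

l, z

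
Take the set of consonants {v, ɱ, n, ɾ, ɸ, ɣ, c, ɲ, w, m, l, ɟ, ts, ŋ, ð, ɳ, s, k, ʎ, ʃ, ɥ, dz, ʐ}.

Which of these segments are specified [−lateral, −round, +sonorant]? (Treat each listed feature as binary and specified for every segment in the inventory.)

ɱ, n, ɾ, ɲ, m, ŋ, ɳ

First, the [−lateral] segments are /v, ɱ, n, ɾ, ɸ, ɣ, c, ɲ, w, m, ɟ, ts, ŋ, ð, ɳ, s, k, ʃ, ɥ, dz, ʐ/.
Intersecting with [−round] gives /v, ɱ, n, ɾ, ɸ, ɣ, c, ɲ, m, ɟ, ts, ŋ, ð, ɳ, s, k, ʃ, dz, ʐ/.
Of those, [+sonorant] leaves /ɱ, n, ɾ, ɲ, m, ŋ, ɳ/.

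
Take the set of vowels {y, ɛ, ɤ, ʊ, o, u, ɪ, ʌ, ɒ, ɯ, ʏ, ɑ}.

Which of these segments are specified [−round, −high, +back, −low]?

ɤ, ʌ

Checking each segment against [−round], [−high], [+back], [−low]: /ɤ/ (mid back unrounded tense vowel), /ʌ/ (mid back unrounded lax vowel) satisfy every feature; every other segment in the inventory fails at least one.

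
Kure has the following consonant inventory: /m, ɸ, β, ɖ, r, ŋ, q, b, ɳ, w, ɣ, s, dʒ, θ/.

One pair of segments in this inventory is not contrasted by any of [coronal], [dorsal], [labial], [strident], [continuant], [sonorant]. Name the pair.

On the given features, /β/ and /ɸ/ have an identical profile: [−coronal], [−dorsal], [+labial], [−strident], [+continuant], [−sonorant]. No other two segments in the inventory coincide on all 6 features. (They do differ in [voice], which is not among the given features.)

β, ɸ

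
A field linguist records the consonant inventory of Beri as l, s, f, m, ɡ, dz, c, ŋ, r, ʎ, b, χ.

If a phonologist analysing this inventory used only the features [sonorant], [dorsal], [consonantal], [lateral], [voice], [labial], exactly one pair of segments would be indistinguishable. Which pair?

On the given features, /χ/ and /c/ have an identical profile: [−sonorant], [+dorsal], [+consonantal], [−lateral], [−voice], [−labial]. No other two segments in the inventory coincide on all 6 features. (They do differ in [continuant], [high] and [back], which are not among the given features.)

χ, c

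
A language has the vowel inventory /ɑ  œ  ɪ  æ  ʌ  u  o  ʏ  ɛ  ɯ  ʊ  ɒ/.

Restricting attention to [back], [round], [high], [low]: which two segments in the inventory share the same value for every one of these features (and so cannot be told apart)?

/u/ (high back rounded tense vowel) and /ʊ/ (high back rounded lax vowel) are both [+back], [+round], [+high], [−low], so none of the listed features separates them. (They do differ in [tense], which is not among the given features.) Every other pair in the inventory differs on at least one listed feature.

u, ʊ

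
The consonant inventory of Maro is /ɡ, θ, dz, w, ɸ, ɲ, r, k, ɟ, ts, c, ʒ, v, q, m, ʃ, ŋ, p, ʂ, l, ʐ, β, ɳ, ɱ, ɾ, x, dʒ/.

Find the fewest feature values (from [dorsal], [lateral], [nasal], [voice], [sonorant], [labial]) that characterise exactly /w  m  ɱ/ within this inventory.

[+sonorant, +labial]

Every target segment is [+sonorant], [+labial]; each remaining inventory member fails at least one of these. Each conjunct is needed — [+labial] alone would also admit /ɸ, v, p, β/; [+sonorant] alone would also admit /ɲ, r, ŋ, l, …/ — and no other single listed feature has exactly this extension, so two is the minimum.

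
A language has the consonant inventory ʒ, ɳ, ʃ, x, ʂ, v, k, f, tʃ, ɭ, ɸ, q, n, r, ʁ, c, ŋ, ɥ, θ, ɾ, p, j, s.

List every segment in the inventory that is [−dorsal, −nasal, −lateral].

ʒ, ʃ, ʂ, v, f, tʃ, ɸ, r, θ, ɾ, p, s

The [−dorsal] segments are /ʒ, ɳ, ʃ, ʂ, v, f, tʃ, ɭ, ɸ, n, r, θ, ɾ, p, s/.
Within that set, [−nasal] gives /ʒ, ʃ, ʂ, v, f, tʃ, ɭ, ɸ, r, θ, ɾ, p, s/.
Intersecting with [−lateral] leaves /ʒ, ʃ, ʂ, v, f, tʃ, ɸ, r, θ, ɾ, p, s/.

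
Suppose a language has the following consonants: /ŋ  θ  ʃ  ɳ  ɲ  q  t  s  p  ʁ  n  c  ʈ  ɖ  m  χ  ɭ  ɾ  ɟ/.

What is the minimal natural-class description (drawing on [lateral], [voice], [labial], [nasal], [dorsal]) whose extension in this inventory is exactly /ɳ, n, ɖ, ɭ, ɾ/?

[+voice, −labial, −dorsal]

The class [+voice], [−labial], [−dorsal] has exactly /ɳ, n, ɖ, ɭ, ɾ/ as its extension in this inventory. No smaller conjunction from the listed features achieves this: [−labial, −dorsal] alone would also admit /θ, ʃ, t, s, …/; [+voice, −dorsal] alone would also admit /m/; [+voice, −labial] alone would also admit /ŋ, ɲ, ʁ, ɟ/; and checking the remaining two-feature bundles turns up none with this extension.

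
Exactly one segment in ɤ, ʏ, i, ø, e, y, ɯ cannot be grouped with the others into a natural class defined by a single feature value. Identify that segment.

/ø, y, ɯ, i, ɤ, e/ are all [+tense], but /ʏ/ (high front rounded lax vowel) is [-tense]. No other single segment can be removed to leave a set sharing one feature value that the removed segment lacks, so /ʏ/ is the odd one out.

ʏ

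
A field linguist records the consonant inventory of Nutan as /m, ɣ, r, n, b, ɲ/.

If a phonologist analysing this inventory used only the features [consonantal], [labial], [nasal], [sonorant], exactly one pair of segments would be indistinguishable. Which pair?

ɲ, n

On the given features, /ɲ/ and /n/ have an identical profile: [+consonantal], [−labial], [+nasal], [+sonorant]. No other two segments in the inventory coincide on all 4 features. (They do differ in [dorsal], which is not among the given features.)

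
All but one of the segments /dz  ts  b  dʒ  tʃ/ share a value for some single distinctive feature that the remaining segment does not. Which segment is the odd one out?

[delayed release] (equivalently [strident], [labial], [coronal]) groups all but one: /ts, dz, dʒ, tʃ/ share [+delayed release] while /b/ (voiced bilabial stop) alone is [−delayed release]. Removing any other segment would not leave a single-feature class that excludes it.

b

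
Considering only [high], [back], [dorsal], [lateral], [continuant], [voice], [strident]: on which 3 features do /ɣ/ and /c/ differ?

/ɣ/ (voiced velar fricative) and /c/ (voiceless palatal stop) agree on [+high], [+dorsal], [-lateral], [-strident]. They differ on [voice] (/ɣ/ [+], /c/ [-]), [continuant] (/ɣ/ [+], /c/ [-]), [back] (/ɣ/ [+], /c/ [-]).

[voice], [continuant], [back]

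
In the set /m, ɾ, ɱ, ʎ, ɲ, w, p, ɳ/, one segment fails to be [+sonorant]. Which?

p

Every segment except /p/ is [+sonorant]. /p/ (voiceless bilabial stop) is [−sonorant], so it is the exception.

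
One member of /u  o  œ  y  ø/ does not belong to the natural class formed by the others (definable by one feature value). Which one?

œ

[tense] groups all but one: /o, y, u, ø/ share [+tense] while /œ/ (mid front rounded lax vowel) alone is [−tense]. Removing any other segment would not leave a single-feature class that excludes it.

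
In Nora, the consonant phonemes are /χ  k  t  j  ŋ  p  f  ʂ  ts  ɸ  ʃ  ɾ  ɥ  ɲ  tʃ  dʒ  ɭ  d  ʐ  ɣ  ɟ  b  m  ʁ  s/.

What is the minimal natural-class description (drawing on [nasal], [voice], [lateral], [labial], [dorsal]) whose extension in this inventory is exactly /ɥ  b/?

[+voice, −nasal, +labial]

The class [+voice], [−nasal], [+labial] has exactly /ɥ, b/ as its extension in this inventory. No smaller conjunction from the listed features achieves this: [−nasal, +labial] alone would also admit /p, f, ɸ/; [+voice, +labial] alone would also admit /m/; [+voice, −nasal] alone would also admit /j, ɾ, dʒ, ɭ, …/; and checking the remaining two-feature bundles turns up none with this extension.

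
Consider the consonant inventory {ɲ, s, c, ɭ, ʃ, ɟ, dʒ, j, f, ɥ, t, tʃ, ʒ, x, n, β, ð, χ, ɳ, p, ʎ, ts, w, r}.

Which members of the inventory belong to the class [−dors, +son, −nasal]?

ɭ, r

Among the inventory, the [−dorsal] segments are /s, ɭ, ʃ, dʒ, f, t, tʃ, ʒ, n, β, ð, ɳ, p, ts, r/.
Within that set, [+sonorant] gives /ɭ, n, ɳ, r/.
Then [−nasal] leaves /ɭ, r/.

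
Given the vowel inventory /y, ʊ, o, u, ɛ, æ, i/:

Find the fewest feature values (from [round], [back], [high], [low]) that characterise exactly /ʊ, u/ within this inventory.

/ʊ, u/ are all [+high], [+back], and no other segment in the inventory matches both values. Dropping any one of them over-generates: [+back] alone would also admit /o/; [+high] alone would also admit /y, i/. No other single listed feature picks out exactly this set either, so fewer than two features will not do.

[+high, +back]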